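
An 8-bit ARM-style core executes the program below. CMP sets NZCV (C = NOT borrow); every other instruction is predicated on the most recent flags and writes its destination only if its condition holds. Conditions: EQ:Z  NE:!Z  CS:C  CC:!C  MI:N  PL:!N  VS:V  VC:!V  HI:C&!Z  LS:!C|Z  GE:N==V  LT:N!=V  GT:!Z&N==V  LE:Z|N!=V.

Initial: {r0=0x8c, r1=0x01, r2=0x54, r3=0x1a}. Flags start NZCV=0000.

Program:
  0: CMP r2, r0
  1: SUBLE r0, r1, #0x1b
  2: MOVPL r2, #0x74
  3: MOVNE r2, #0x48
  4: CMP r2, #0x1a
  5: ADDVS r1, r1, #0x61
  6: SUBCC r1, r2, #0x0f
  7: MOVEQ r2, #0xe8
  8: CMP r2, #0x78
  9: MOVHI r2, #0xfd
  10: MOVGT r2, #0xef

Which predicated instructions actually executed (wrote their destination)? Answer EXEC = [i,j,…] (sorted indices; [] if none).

EXEC = [3]

0: ✓ CMP  NZCV=1001
1: · SUBLE
2: · MOVPL
3: ✓ MOVNE  r2←0x48
4: ✓ CMP  NZCV=0010
5: · ADDVS
6: · SUBCC
7: · MOVEQ
8: ✓ CMP  NZCV=1000
9: · MOVHI
10: · MOVGT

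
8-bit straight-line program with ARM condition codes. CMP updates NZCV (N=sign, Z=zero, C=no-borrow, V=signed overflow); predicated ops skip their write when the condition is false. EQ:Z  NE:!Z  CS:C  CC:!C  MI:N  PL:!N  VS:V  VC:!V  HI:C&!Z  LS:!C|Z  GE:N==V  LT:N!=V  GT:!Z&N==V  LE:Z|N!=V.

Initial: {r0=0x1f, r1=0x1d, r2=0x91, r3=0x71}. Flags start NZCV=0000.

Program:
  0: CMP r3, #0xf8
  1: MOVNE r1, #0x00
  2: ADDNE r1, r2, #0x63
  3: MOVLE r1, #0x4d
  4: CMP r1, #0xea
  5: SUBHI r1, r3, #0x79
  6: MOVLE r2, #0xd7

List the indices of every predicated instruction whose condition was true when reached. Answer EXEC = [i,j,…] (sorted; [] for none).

EXEC = [1,2,5]

[0] flags=0000 → (cmp)
[1] flags=0000 NE?T → r1=0x00
[2] flags=0000 NE?T → r1=0xf4
[3] flags=0000 LE?F → skip
[4] flags=0010 → (cmp)
[5] flags=0010 HI?T → r1=0xf8
[6] flags=0010 LE?F → skip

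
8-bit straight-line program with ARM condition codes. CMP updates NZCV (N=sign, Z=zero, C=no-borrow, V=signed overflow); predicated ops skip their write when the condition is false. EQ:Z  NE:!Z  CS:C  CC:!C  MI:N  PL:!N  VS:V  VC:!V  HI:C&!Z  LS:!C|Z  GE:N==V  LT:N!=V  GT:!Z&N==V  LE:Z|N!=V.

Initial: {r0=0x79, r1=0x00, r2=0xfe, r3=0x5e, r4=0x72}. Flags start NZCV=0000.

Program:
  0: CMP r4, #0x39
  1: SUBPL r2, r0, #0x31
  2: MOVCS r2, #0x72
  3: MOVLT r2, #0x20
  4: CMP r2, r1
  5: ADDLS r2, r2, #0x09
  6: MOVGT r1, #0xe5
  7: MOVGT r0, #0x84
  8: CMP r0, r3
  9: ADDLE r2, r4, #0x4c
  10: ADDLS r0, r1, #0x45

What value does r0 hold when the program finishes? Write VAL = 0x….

VAL = 0x84

0: ✓ CMP  NZCV=0010
1: ✓ SUBPL  r2←0x48
2: ✓ MOVCS  r2←0x72
3: · MOVLT
4: ✓ CMP  NZCV=0010
5: · ADDLS
6: ✓ MOVGT  r1←0xe5
7: ✓ MOVGT  r0←0x84
8: ✓ CMP  NZCV=0011
9: ✓ ADDLE  r2←0xbe
10: · ADDLS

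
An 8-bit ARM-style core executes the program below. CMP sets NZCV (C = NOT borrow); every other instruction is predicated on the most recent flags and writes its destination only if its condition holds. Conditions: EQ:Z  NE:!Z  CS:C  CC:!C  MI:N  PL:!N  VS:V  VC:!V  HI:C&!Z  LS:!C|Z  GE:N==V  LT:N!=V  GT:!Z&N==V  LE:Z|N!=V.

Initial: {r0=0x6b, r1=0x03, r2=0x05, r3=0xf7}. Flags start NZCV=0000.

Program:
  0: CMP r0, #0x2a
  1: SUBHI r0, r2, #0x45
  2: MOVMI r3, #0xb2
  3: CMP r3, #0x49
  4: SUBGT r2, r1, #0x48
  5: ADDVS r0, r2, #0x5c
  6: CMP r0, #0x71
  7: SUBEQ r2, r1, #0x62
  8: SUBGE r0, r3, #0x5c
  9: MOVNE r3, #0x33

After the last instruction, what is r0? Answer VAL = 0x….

VAL = 0xc0

[0] flags=0010 → (cmp)
[1] flags=0010 HI?T → r0=0xc0
[2] flags=0010 MI?F → skip
[3] flags=1010 → (cmp)
[4] flags=1010 GT?F → skip
[5] flags=1010 VS?F → skip
[6] flags=0011 → (cmp)
[7] flags=0011 EQ?F → skip
[8] flags=0011 GE?F → skip
[9] flags=0011 NE?T → r3=0x33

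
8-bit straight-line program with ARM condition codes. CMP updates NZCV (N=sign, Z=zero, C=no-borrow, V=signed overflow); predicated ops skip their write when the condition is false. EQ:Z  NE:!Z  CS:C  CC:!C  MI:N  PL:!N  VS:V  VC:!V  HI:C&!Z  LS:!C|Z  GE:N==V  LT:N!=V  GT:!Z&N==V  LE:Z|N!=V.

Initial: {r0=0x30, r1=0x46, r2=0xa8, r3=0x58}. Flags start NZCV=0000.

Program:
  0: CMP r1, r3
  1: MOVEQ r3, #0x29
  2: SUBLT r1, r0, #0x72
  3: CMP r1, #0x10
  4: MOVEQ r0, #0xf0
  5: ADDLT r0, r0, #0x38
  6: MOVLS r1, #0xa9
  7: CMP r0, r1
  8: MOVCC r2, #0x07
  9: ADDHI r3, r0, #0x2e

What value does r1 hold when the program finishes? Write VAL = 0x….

VAL = 0xbe

[0] flags=1000 → (cmp)
[1] flags=1000 EQ?F → skip
[2] flags=1000 LT?T → r1=0xbe
[3] flags=1010 → (cmp)
[4] flags=1010 EQ?F → skip
[5] flags=1010 LT?T → r0=0x68
[6] flags=1010 LS?F → skip
[7] flags=1001 → (cmp)
[8] flags=1001 CC?T → r2=0x07
[9] flags=1001 HI?F → skip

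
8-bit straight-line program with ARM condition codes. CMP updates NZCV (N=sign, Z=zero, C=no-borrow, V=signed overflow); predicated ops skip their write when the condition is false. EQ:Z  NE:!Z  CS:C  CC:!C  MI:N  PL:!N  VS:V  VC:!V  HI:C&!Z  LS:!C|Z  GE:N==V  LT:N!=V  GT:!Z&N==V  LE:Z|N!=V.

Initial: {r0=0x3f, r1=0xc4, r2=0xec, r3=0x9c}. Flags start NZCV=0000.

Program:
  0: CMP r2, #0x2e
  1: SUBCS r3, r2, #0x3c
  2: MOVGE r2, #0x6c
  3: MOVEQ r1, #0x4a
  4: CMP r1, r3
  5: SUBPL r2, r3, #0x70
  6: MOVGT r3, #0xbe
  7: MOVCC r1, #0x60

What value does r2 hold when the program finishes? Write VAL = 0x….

0: ✓ CMP  NZCV=1010
1: ✓ SUBCS  r3←0xb0
2: · MOVGE
3: · MOVEQ
4: ✓ CMP  NZCV=0010
5: ✓ SUBPL  r2←0x40
6: ✓ MOVGT  r3←0xbe
7: · MOVCC

VAL = 0x40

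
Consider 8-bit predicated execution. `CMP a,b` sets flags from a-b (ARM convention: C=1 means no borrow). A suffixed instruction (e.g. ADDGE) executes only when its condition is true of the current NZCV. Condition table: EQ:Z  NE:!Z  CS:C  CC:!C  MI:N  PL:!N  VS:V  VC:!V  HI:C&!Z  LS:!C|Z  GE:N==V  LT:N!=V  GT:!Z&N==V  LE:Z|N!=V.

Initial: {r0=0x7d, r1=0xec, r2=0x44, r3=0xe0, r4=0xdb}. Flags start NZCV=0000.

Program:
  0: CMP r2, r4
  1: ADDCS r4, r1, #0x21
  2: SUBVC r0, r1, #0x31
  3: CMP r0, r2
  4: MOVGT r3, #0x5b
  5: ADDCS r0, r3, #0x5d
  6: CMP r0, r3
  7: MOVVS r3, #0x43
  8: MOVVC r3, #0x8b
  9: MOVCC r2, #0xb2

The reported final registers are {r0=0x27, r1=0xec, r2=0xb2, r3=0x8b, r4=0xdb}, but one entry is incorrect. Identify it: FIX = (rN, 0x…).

0: ✓ CMP  NZCV=0000
1: · ADDCS
2: ✓ SUBVC  r0←0xbb
3: ✓ CMP  NZCV=0011
4: · MOVGT
5: ✓ ADDCS  r0←0x3d
6: ✓ CMP  NZCV=0000
7: · MOVVS
8: ✓ MOVVC  r3←0x8b
9: ✓ MOVCC  r2←0xb2

FIX = (r0, 0x3d)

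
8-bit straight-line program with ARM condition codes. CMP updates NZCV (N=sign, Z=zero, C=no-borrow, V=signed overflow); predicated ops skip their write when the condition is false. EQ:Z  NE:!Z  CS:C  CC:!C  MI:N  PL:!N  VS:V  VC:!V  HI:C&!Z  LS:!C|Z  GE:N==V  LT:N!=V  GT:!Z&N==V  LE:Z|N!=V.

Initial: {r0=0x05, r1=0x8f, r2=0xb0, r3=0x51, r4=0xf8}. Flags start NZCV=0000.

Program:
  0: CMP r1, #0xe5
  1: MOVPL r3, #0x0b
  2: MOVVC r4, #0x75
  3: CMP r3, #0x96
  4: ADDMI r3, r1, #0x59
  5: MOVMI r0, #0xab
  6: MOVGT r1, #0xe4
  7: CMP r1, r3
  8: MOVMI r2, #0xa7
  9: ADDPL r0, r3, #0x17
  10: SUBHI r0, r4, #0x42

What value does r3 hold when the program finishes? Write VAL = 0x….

VAL = 0xe8

0: ✓ CMP  NZCV=1000
1: · MOVPL
2: ✓ MOVVC  r4←0x75
3: ✓ CMP  NZCV=1001
4: ✓ ADDMI  r3←0xe8
5: ✓ MOVMI  r0←0xab
6: ✓ MOVGT  r1←0xe4
7: ✓ CMP  NZCV=1000
8: ✓ MOVMI  r2←0xa7
9: · ADDPL
10: · SUBHI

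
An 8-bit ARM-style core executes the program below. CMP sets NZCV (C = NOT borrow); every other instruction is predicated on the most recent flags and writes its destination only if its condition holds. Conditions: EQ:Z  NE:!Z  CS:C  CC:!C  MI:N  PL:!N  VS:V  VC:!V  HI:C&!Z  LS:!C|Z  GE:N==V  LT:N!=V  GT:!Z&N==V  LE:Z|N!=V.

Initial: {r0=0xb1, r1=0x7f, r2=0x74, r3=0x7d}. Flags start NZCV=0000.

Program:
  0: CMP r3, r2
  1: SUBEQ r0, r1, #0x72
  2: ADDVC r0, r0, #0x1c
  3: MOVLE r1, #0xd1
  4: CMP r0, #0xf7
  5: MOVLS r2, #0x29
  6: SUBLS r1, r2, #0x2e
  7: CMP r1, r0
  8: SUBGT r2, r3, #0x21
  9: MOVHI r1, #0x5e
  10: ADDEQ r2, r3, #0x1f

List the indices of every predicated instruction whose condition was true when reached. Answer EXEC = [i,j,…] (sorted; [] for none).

EXEC = [2,5,6,8,9]

0: ✓ CMP  NZCV=0010
1: · SUBEQ
2: ✓ ADDVC  r0←0xcd
3: · MOVLE
4: ✓ CMP  NZCV=1000
5: ✓ MOVLS  r2←0x29
6: ✓ SUBLS  r1←0xfb
7: ✓ CMP  NZCV=0010
8: ✓ SUBGT  r2←0x5c
9: ✓ MOVHI  r1←0x5e
10: · ADDEQ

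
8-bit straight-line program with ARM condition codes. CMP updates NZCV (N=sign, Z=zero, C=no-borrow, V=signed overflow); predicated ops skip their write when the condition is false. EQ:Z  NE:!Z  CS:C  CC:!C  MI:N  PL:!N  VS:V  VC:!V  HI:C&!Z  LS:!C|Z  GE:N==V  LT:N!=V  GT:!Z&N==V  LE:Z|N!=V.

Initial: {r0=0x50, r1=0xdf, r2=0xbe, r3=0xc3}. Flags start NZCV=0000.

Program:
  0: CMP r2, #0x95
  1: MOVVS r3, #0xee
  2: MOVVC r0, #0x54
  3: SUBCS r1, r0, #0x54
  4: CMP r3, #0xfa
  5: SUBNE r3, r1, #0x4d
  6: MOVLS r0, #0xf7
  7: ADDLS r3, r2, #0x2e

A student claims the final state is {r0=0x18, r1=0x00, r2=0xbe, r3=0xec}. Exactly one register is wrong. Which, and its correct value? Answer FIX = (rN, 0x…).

[0] flags=0010 → (cmp)
[1] flags=0010 VS?F → skip
[2] flags=0010 VC?T → r0=0x54
[3] flags=0010 CS?T → r1=0x00
[4] flags=1000 → (cmp)
[5] flags=1000 NE?T → r3=0xb3
[6] flags=1000 LS?T → r0=0xf7
[7] flags=1000 LS?T → r3=0xec

FIX = (r0, 0xf7)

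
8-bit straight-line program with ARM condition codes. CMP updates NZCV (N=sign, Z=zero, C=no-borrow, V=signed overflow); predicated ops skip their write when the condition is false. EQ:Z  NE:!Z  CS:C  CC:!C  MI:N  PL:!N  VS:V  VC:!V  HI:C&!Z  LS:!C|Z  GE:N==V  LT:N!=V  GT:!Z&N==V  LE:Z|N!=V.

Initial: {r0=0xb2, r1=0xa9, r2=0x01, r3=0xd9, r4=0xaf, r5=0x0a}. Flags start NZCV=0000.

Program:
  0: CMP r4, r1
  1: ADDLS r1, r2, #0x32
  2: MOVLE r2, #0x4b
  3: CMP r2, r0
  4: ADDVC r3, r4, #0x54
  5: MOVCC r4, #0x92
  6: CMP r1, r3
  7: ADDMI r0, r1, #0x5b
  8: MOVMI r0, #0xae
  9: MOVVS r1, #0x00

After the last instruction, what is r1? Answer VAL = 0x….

[0] flags=0010 → (cmp)
[1] flags=0010 LS?F → skip
[2] flags=0010 LE?F → skip
[3] flags=0000 → (cmp)
[4] flags=0000 VC?T → r3=0x03
[5] flags=0000 CC?T → r4=0x92
[6] flags=1010 → (cmp)
[7] flags=1010 MI?T → r0=0x04
[8] flags=1010 MI?T → r0=0xae
[9] flags=1010 VS?F → skip

VAL = 0xa9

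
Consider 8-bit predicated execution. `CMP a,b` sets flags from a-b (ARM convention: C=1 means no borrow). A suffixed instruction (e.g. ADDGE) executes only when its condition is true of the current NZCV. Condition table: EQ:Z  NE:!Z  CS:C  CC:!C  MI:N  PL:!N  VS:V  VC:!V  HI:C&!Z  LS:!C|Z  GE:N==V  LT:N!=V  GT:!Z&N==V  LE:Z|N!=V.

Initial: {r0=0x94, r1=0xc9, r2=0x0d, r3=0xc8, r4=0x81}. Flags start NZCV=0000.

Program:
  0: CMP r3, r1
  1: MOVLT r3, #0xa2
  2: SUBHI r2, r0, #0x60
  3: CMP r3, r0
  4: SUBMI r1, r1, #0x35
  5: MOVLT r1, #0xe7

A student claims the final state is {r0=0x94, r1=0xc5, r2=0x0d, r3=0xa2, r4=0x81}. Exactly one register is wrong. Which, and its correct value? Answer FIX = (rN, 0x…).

FIX = (r1, 0xc9)

0: ✓ CMP  NZCV=1000
1: ✓ MOVLT  r3←0xa2
2: · SUBHI
3: ✓ CMP  NZCV=0010
4: · SUBMI
5: · MOVLT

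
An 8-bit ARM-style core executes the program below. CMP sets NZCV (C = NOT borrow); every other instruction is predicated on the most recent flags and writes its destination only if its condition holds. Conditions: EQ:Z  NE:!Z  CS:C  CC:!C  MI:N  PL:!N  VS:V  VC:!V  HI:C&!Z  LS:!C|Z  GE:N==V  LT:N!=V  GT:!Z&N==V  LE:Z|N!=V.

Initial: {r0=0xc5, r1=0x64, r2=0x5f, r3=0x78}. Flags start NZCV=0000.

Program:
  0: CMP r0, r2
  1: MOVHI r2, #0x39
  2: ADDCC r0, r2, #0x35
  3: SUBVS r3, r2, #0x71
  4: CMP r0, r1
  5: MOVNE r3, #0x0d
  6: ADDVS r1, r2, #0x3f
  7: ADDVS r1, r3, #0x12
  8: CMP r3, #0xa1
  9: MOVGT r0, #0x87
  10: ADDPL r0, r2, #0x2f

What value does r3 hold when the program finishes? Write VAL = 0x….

0: ✓ CMP  NZCV=0011
1: ✓ MOVHI  r2←0x39
2: · ADDCC
3: ✓ SUBVS  r3←0xc8
4: ✓ CMP  NZCV=0011
5: ✓ MOVNE  r3←0x0d
6: ✓ ADDVS  r1←0x78
7: ✓ ADDVS  r1←0x1f
8: ✓ CMP  NZCV=0000
9: ✓ MOVGT  r0←0x87
10: ✓ ADDPL  r0←0x68

VAL = 0x0d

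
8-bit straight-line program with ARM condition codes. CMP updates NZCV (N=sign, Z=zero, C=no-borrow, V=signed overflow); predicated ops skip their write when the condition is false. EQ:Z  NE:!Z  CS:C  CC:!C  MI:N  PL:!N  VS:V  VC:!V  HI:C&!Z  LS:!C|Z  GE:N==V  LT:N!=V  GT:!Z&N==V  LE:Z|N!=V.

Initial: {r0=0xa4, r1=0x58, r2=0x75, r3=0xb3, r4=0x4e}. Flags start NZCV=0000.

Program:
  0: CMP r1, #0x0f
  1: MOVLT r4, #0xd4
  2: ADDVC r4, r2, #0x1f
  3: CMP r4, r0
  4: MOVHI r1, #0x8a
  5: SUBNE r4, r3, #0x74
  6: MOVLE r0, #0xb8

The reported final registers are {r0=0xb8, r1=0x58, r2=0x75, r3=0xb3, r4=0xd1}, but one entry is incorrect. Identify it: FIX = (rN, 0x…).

FIX = (r4, 0x3f)

0: ✓ CMP  NZCV=0010
1: · MOVLT
2: ✓ ADDVC  r4←0x94
3: ✓ CMP  NZCV=1000
4: · MOVHI
5: ✓ SUBNE  r4←0x3f
6: ✓ MOVLE  r0←0xb8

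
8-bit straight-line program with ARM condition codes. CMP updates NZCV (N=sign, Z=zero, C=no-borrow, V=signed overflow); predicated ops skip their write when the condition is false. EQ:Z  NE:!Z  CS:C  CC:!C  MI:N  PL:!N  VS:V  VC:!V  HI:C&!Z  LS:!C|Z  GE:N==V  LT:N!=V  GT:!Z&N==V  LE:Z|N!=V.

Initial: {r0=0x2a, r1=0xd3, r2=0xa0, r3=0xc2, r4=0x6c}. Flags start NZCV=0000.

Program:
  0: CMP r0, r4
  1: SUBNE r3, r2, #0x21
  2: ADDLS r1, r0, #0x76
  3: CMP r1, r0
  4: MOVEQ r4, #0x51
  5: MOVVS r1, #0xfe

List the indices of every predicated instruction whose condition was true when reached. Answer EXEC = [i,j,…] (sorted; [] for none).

EXEC = [1,2,5]

[0] flags=1000 → (cmp)
[1] flags=1000 NE?T → r3=0x7f
[2] flags=1000 LS?T → r1=0xa0
[3] flags=0011 → (cmp)
[4] flags=0011 EQ?F → skip
[5] flags=0011 VS?T → r1=0xfe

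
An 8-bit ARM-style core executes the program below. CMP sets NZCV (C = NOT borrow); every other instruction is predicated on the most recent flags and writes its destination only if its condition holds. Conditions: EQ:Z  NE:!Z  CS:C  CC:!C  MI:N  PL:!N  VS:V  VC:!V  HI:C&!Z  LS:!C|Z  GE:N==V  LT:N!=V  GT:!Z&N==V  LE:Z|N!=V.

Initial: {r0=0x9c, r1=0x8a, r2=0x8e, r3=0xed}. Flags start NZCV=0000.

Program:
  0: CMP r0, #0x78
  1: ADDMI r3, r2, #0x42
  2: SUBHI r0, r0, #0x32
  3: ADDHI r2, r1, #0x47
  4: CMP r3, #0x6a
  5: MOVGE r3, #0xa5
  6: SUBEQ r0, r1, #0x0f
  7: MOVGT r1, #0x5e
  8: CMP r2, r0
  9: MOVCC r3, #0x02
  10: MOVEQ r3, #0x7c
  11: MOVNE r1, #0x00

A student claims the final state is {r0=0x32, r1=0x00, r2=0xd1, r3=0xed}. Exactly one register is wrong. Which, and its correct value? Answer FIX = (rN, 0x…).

0: ✓ CMP  NZCV=0011
1: · ADDMI
2: ✓ SUBHI  r0←0x6a
3: ✓ ADDHI  r2←0xd1
4: ✓ CMP  NZCV=1010
5: · MOVGE
6: · SUBEQ
7: · MOVGT
8: ✓ CMP  NZCV=0011
9: · MOVCC
10: · MOVEQ
11: ✓ MOVNE  r1←0x00

FIX = (r0, 0x6a)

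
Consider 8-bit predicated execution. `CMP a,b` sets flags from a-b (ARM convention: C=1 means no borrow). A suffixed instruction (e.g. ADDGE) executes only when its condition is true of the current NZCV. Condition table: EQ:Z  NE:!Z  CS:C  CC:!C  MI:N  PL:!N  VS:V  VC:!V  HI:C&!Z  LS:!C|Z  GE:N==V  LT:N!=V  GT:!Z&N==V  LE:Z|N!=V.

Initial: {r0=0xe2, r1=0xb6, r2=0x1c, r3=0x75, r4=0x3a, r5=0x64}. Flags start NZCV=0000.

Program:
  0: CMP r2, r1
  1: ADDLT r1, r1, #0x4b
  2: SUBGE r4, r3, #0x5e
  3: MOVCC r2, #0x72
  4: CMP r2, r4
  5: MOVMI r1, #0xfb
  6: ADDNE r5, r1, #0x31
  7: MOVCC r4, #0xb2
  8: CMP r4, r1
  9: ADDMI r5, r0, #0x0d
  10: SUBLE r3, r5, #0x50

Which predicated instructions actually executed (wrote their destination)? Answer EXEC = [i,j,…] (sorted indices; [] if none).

EXEC = [2,3,6]

0: ✓ CMP  NZCV=0000
1: · ADDLT
2: ✓ SUBGE  r4←0x17
3: ✓ MOVCC  r2←0x72
4: ✓ CMP  NZCV=0010
5: · MOVMI
6: ✓ ADDNE  r5←0xe7
7: · MOVCC
8: ✓ CMP  NZCV=0000
9: · ADDMI
10: · SUBLE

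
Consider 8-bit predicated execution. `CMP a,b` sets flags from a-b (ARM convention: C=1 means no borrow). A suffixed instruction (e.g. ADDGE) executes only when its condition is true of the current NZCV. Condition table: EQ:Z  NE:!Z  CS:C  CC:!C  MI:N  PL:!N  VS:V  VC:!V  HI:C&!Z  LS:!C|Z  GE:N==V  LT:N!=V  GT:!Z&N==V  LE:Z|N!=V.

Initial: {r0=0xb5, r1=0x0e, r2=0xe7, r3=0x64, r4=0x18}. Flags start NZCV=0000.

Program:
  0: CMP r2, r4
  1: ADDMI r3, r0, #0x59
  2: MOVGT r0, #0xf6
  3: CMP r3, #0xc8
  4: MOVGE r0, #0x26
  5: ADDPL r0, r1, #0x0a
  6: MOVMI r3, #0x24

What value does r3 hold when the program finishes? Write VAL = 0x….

VAL = 0x0e

0: ✓ CMP  NZCV=1010
1: ✓ ADDMI  r3←0x0e
2: · MOVGT
3: ✓ CMP  NZCV=0000
4: ✓ MOVGE  r0←0x26
5: ✓ ADDPL  r0←0x18
6: · MOVMI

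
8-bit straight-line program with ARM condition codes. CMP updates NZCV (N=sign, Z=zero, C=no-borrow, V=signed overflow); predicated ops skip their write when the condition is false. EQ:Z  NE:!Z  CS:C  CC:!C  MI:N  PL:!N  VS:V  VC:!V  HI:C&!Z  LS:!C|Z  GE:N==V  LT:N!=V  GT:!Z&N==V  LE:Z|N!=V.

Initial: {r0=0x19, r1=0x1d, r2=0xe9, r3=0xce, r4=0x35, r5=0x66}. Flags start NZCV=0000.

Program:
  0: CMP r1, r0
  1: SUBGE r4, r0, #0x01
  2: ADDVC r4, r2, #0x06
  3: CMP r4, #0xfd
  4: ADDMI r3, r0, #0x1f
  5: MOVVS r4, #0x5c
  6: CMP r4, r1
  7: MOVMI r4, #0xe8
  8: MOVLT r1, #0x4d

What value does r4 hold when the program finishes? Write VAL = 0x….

VAL = 0xe8

[0] flags=0010 → (cmp)
[1] flags=0010 GE?T → r4=0x18
[2] flags=0010 VC?T → r4=0xef
[3] flags=1000 → (cmp)
[4] flags=1000 MI?T → r3=0x38
[5] flags=1000 VS?F → skip
[6] flags=1010 → (cmp)
[7] flags=1010 MI?T → r4=0xe8
[8] flags=1010 LT?T → r1=0x4d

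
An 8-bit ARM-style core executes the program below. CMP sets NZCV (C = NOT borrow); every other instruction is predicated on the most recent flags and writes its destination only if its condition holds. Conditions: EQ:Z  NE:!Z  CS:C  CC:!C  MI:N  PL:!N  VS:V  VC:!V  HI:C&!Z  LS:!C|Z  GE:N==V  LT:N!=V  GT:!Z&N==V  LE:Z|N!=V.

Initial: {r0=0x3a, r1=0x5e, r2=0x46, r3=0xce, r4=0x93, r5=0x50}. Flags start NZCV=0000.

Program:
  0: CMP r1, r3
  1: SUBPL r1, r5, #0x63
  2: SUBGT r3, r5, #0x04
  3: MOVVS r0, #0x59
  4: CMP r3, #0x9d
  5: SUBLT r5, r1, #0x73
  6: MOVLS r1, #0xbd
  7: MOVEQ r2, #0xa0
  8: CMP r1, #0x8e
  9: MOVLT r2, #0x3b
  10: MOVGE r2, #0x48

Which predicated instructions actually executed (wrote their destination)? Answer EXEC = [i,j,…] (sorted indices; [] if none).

[0] flags=1001 → (cmp)
[1] flags=1001 PL?F → skip
[2] flags=1001 GT?T → r3=0x4c
[3] flags=1001 VS?T → r0=0x59
[4] flags=1001 → (cmp)
[5] flags=1001 LT?F → skip
[6] flags=1001 LS?T → r1=0xbd
[7] flags=1001 EQ?F → skip
[8] flags=0010 → (cmp)
[9] flags=0010 LT?F → skip
[10] flags=0010 GE?T → r2=0x48

EXEC = [2,3,6,10]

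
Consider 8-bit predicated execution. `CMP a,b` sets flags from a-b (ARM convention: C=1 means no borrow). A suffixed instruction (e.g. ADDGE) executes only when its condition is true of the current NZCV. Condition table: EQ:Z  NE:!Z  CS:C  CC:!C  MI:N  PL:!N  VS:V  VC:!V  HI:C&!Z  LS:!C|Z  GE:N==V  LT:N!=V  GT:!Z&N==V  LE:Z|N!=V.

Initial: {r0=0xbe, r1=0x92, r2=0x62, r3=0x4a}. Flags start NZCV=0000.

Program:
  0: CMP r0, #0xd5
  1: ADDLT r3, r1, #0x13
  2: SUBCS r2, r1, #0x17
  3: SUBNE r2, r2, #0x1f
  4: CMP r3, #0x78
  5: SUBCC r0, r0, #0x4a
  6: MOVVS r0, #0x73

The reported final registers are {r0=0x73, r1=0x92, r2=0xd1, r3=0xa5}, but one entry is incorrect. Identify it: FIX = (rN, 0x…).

FIX = (r2, 0x43)

0: ✓ CMP  NZCV=1000
1: ✓ ADDLT  r3←0xa5
2: · SUBCS
3: ✓ SUBNE  r2←0x43
4: ✓ CMP  NZCV=0011
5: · SUBCC
6: ✓ MOVVS  r0←0x73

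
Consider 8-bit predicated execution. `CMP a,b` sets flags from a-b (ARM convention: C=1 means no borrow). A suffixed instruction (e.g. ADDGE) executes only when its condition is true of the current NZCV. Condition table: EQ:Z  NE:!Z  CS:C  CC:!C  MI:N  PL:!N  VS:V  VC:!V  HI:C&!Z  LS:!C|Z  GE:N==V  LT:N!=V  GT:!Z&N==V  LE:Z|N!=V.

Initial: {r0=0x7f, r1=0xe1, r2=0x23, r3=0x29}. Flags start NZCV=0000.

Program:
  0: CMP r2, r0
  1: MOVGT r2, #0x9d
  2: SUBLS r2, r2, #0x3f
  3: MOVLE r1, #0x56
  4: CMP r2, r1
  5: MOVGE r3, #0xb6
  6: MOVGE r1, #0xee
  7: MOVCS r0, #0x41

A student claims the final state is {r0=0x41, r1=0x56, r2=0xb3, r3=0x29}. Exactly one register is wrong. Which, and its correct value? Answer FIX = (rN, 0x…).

FIX = (r2, 0xe4)

[0] flags=1000 → (cmp)
[1] flags=1000 GT?F → skip
[2] flags=1000 LS?T → r2=0xe4
[3] flags=1000 LE?T → r1=0x56
[4] flags=1010 → (cmp)
[5] flags=1010 GE?F → skip
[6] flags=1010 GE?F → skip
[7] flags=1010 CS?T → r0=0x41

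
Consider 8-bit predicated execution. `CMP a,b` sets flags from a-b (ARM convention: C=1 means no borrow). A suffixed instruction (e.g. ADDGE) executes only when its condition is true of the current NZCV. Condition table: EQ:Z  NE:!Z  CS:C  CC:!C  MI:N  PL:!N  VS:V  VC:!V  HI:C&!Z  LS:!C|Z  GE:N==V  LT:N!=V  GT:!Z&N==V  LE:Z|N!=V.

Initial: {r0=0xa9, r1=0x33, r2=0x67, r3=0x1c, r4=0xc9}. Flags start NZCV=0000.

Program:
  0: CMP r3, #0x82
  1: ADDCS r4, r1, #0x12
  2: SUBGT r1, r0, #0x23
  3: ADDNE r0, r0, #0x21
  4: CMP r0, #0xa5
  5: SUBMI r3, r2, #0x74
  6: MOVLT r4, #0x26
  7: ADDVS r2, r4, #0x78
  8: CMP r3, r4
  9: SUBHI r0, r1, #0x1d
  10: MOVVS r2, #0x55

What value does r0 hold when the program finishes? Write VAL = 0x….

VAL = 0xca

[0] flags=1001 → (cmp)
[1] flags=1001 CS?F → skip
[2] flags=1001 GT?T → r1=0x86
[3] flags=1001 NE?T → r0=0xca
[4] flags=0010 → (cmp)
[5] flags=0010 MI?F → skip
[6] flags=0010 LT?F → skip
[7] flags=0010 VS?F → skip
[8] flags=0000 → (cmp)
[9] flags=0000 HI?F → skip
[10] flags=0000 VS?F → skip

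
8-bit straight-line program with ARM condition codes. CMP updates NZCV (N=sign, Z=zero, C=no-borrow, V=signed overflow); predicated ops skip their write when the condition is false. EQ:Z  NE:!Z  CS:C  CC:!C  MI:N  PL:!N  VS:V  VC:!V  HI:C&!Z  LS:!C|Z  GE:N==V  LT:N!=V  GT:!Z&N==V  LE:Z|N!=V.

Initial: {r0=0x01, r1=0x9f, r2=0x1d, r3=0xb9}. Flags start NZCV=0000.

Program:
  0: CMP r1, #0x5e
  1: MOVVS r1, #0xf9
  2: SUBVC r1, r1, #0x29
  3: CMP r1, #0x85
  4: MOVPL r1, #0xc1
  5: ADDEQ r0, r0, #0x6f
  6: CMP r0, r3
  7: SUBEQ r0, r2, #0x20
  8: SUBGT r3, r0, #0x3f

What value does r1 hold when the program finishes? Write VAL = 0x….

[0] flags=0011 → (cmp)
[1] flags=0011 VS?T → r1=0xf9
[2] flags=0011 VC?F → skip
[3] flags=0010 → (cmp)
[4] flags=0010 PL?T → r1=0xc1
[5] flags=0010 EQ?F → skip
[6] flags=0000 → (cmp)
[7] flags=0000 EQ?F → skip
[8] flags=0000 GT?T → r3=0xc2

VAL = 0xc1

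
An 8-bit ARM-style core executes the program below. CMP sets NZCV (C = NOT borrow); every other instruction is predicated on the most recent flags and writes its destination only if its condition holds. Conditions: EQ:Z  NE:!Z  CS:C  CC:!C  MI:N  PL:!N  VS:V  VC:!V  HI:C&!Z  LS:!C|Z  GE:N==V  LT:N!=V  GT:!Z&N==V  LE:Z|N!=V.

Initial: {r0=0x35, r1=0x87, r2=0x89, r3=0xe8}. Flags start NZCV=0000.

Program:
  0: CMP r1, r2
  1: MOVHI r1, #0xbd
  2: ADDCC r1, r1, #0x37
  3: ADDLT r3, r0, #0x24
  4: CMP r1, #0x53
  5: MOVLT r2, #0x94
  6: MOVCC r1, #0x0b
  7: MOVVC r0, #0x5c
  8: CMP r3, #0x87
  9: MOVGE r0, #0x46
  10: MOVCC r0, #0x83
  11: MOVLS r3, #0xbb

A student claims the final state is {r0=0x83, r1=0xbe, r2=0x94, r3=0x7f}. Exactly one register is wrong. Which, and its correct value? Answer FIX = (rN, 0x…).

FIX = (r3, 0xbb)

0: ✓ CMP  NZCV=1000
1: · MOVHI
2: ✓ ADDCC  r1←0xbe
3: ✓ ADDLT  r3←0x59
4: ✓ CMP  NZCV=0011
5: ✓ MOVLT  r2←0x94
6: · MOVCC
7: · MOVVC
8: ✓ CMP  NZCV=1001
9: ✓ MOVGE  r0←0x46
10: ✓ MOVCC  r0←0x83
11: ✓ MOVLS  r3←0xbb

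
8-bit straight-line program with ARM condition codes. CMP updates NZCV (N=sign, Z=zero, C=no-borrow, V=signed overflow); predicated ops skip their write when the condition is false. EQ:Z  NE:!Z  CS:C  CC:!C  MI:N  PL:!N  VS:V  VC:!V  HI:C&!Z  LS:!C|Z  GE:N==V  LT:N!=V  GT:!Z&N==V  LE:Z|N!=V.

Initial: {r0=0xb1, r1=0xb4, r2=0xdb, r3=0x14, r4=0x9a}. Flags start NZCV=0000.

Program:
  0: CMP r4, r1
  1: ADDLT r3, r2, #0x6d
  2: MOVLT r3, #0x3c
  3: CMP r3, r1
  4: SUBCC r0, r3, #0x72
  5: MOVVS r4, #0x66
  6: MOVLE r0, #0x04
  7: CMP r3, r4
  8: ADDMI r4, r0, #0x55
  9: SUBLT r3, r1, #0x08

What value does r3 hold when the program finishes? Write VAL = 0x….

0: ✓ CMP  NZCV=1000
1: ✓ ADDLT  r3←0x48
2: ✓ MOVLT  r3←0x3c
3: ✓ CMP  NZCV=1001
4: ✓ SUBCC  r0←0xca
5: ✓ MOVVS  r4←0x66
6: · MOVLE
7: ✓ CMP  NZCV=1000
8: ✓ ADDMI  r4←0x1f
9: ✓ SUBLT  r3←0xac

VAL = 0xac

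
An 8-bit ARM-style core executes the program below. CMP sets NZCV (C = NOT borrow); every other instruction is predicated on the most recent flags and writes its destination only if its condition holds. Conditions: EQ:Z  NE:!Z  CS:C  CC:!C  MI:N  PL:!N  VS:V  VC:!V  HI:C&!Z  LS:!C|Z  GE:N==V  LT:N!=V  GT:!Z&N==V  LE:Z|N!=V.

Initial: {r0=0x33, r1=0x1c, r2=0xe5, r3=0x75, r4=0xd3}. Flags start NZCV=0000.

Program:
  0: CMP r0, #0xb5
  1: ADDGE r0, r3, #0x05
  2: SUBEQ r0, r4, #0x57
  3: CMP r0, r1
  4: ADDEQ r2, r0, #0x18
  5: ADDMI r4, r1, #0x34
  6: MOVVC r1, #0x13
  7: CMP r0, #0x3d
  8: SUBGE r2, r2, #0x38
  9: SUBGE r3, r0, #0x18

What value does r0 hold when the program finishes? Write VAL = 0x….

VAL = 0x7a

0: ✓ CMP  NZCV=0000
1: ✓ ADDGE  r0←0x7a
2: · SUBEQ
3: ✓ CMP  NZCV=0010
4: · ADDEQ
5: · ADDMI
6: ✓ MOVVC  r1←0x13
7: ✓ CMP  NZCV=0010
8: ✓ SUBGE  r2←0xad
9: ✓ SUBGE  r3←0x62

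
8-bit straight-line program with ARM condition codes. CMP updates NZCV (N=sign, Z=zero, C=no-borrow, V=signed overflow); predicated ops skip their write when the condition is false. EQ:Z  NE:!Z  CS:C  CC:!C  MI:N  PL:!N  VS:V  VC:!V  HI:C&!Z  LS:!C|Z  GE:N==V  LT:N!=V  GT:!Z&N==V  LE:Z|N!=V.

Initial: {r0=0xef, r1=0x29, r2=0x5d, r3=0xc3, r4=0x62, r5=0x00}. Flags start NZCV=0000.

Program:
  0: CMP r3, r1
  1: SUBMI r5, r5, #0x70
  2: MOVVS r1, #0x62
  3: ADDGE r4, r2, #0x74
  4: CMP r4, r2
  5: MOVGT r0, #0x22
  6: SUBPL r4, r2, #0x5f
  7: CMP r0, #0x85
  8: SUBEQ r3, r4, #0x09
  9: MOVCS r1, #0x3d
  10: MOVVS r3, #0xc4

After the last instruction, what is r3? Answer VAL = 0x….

0: ✓ CMP  NZCV=1010
1: ✓ SUBMI  r5←0x90
2: · MOVVS
3: · ADDGE
4: ✓ CMP  NZCV=0010
5: ✓ MOVGT  r0←0x22
6: ✓ SUBPL  r4←0xfe
7: ✓ CMP  NZCV=1001
8: · SUBEQ
9: · MOVCS
10: ✓ MOVVS  r3←0xc4

VAL = 0xc4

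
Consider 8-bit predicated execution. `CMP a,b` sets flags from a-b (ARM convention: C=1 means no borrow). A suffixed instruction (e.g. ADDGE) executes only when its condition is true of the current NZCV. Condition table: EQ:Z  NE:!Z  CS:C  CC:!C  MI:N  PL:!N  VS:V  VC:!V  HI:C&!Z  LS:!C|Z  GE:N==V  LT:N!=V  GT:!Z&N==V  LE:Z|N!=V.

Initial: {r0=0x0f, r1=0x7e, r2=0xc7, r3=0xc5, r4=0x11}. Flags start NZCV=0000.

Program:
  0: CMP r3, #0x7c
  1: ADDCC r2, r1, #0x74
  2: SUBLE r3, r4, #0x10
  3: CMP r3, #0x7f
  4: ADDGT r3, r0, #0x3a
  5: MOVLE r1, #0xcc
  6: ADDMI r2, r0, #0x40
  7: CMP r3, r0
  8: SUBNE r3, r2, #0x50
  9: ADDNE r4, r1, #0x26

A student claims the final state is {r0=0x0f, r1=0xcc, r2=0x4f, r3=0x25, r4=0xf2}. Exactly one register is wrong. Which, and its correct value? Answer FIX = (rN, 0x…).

[0] flags=0011 → (cmp)
[1] flags=0011 CC?F → skip
[2] flags=0011 LE?T → r3=0x01
[3] flags=1000 → (cmp)
[4] flags=1000 GT?F → skip
[5] flags=1000 LE?T → r1=0xcc
[6] flags=1000 MI?T → r2=0x4f
[7] flags=1000 → (cmp)
[8] flags=1000 NE?T → r3=0xff
[9] flags=1000 NE?T → r4=0xf2

FIX = (r3, 0xff)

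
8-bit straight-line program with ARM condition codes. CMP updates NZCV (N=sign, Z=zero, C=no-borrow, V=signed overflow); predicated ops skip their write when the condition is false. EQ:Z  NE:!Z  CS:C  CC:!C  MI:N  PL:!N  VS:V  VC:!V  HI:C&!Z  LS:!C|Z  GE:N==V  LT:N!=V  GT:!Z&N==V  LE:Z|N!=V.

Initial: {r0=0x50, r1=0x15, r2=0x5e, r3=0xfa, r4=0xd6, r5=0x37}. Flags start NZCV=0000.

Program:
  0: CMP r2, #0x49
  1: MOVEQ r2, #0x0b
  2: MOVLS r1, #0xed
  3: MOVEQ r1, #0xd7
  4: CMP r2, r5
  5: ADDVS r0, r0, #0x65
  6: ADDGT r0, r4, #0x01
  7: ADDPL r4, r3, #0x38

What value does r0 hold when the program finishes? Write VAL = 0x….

[0] flags=0010 → (cmp)
[1] flags=0010 EQ?F → skip
[2] flags=0010 LS?F → skip
[3] flags=0010 EQ?F → skip
[4] flags=0010 → (cmp)
[5] flags=0010 VS?F → skip
[6] flags=0010 GT?T → r0=0xd7
[7] flags=0010 PL?T → r4=0x32

VAL = 0xd7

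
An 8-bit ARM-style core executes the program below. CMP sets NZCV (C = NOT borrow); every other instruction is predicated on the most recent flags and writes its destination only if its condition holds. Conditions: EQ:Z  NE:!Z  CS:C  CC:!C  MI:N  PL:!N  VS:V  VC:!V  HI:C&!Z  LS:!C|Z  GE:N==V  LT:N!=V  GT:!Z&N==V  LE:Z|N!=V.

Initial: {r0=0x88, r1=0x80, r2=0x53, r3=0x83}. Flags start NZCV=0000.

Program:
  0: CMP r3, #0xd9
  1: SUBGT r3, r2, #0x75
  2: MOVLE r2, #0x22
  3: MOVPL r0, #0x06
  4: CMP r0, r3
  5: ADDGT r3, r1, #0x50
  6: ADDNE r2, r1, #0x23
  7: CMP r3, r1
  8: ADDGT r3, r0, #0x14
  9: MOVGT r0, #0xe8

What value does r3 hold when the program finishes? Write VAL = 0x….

[0] flags=1000 → (cmp)
[1] flags=1000 GT?F → skip
[2] flags=1000 LE?T → r2=0x22
[3] flags=1000 PL?F → skip
[4] flags=0010 → (cmp)
[5] flags=0010 GT?T → r3=0xd0
[6] flags=0010 NE?T → r2=0xa3
[7] flags=0010 → (cmp)
[8] flags=0010 GT?T → r3=0x9c
[9] flags=0010 GT?T → r0=0xe8

VAL = 0x9c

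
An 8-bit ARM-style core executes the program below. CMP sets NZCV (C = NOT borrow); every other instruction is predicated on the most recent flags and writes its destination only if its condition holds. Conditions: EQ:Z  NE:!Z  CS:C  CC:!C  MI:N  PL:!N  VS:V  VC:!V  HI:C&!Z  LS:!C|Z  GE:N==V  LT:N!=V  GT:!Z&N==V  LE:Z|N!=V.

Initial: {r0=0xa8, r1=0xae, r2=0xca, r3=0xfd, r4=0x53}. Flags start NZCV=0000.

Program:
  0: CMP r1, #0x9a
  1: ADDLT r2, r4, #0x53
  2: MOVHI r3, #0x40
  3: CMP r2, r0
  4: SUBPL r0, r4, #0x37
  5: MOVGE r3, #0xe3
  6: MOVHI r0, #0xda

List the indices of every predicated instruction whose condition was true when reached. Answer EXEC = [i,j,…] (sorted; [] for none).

EXEC = [2,4,5,6]

0: ✓ CMP  NZCV=0010
1: · ADDLT
2: ✓ MOVHI  r3←0x40
3: ✓ CMP  NZCV=0010
4: ✓ SUBPL  r0←0x1c
5: ✓ MOVGE  r3←0xe3
6: ✓ MOVHI  r0←0xda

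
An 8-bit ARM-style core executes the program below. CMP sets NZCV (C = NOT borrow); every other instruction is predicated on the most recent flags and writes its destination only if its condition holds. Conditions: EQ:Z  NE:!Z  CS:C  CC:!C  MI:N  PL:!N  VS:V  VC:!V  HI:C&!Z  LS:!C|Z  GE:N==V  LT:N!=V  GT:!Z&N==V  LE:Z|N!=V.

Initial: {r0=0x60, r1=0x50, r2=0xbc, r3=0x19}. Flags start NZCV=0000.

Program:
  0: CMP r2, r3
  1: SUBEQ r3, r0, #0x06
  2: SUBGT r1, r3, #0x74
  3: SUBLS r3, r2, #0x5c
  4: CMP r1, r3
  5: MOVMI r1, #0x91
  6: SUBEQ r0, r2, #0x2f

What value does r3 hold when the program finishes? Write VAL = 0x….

VAL = 0x19

[0] flags=1010 → (cmp)
[1] flags=1010 EQ?F → skip
[2] flags=1010 GT?F → skip
[3] flags=1010 LS?F → skip
[4] flags=0010 → (cmp)
[5] flags=0010 MI?F → skip
[6] flags=0010 EQ?F → skip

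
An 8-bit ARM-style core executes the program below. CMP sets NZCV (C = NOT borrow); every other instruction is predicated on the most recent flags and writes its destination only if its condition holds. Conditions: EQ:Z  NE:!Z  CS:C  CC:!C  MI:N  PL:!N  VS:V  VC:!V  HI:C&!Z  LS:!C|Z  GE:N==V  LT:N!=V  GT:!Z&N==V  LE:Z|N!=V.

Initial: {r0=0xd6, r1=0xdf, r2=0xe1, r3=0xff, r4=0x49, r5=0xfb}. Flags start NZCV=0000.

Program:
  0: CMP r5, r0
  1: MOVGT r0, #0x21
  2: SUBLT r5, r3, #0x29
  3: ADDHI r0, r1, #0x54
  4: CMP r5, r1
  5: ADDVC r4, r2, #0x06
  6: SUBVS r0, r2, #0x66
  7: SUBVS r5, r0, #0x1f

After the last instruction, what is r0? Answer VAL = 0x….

[0] flags=0010 → (cmp)
[1] flags=0010 GT?T → r0=0x21
[2] flags=0010 LT?F → skip
[3] flags=0010 HI?T → r0=0x33
[4] flags=0010 → (cmp)
[5] flags=0010 VC?T → r4=0xe7
[6] flags=0010 VS?F → skip
[7] flags=0010 VS?F → skip

VAL = 0x33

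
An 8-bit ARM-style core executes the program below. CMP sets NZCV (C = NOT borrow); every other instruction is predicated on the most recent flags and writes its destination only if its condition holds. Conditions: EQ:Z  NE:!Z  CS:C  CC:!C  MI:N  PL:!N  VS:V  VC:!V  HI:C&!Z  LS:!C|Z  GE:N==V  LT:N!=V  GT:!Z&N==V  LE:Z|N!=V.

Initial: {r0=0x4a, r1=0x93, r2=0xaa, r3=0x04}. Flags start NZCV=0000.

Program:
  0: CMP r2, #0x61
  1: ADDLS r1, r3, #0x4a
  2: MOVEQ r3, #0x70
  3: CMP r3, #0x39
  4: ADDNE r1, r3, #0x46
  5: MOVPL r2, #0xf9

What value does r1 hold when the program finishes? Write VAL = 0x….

0: ✓ CMP  NZCV=0011
1: · ADDLS
2: · MOVEQ
3: ✓ CMP  NZCV=1000
4: ✓ ADDNE  r1←0x4a
5: · MOVPL

VAL = 0x4a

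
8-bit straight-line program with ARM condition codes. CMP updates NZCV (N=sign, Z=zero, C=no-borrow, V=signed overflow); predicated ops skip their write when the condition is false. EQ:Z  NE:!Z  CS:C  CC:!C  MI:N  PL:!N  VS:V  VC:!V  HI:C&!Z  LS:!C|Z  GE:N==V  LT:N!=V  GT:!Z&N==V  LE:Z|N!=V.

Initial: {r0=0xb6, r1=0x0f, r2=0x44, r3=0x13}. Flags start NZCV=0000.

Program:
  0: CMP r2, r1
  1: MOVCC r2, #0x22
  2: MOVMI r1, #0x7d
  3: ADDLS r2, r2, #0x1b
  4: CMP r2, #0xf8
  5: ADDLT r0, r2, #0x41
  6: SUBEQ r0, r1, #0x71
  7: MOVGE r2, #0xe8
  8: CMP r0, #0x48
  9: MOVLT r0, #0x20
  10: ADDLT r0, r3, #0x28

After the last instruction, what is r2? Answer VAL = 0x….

VAL = 0xe8

0: ✓ CMP  NZCV=0010
1: · MOVCC
2: · MOVMI
3: · ADDLS
4: ✓ CMP  NZCV=0000
5: · ADDLT
6: · SUBEQ
7: ✓ MOVGE  r2←0xe8
8: ✓ CMP  NZCV=0011
9: ✓ MOVLT  r0←0x20
10: ✓ ADDLT  r0←0x3b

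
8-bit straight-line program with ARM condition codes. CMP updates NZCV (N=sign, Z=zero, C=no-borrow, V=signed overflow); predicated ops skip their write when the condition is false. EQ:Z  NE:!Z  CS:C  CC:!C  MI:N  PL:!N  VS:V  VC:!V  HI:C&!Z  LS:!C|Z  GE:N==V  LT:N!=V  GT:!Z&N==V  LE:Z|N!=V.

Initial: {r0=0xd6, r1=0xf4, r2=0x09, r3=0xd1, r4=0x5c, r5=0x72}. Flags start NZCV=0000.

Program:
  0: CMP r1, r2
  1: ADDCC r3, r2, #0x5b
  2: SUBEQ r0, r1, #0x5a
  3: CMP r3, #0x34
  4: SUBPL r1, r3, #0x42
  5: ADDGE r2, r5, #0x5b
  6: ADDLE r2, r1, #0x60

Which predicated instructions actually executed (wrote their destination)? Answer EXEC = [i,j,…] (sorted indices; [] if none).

0: ✓ CMP  NZCV=1010
1: · ADDCC
2: · SUBEQ
3: ✓ CMP  NZCV=1010
4: · SUBPL
5: · ADDGE
6: ✓ ADDLE  r2←0x54

EXEC = [6]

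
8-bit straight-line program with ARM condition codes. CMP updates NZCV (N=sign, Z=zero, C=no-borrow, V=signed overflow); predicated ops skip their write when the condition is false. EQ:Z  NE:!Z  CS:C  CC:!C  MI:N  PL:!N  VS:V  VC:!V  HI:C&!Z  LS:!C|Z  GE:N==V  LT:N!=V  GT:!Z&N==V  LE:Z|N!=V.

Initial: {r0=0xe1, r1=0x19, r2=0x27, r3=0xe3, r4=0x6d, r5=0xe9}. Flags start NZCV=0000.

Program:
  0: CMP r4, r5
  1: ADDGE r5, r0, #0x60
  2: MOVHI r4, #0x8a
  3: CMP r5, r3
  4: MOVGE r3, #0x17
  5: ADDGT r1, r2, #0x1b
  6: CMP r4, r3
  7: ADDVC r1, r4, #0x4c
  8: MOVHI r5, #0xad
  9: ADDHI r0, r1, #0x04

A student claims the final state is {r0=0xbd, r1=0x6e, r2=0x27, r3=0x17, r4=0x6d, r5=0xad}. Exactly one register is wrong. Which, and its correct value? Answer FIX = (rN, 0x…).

FIX = (r1, 0xb9)

0: ✓ CMP  NZCV=1001
1: ✓ ADDGE  r5←0x41
2: · MOVHI
3: ✓ CMP  NZCV=0000
4: ✓ MOVGE  r3←0x17
5: ✓ ADDGT  r1←0x42
6: ✓ CMP  NZCV=0010
7: ✓ ADDVC  r1←0xb9
8: ✓ MOVHI  r5←0xad
9: ✓ ADDHI  r0←0xbd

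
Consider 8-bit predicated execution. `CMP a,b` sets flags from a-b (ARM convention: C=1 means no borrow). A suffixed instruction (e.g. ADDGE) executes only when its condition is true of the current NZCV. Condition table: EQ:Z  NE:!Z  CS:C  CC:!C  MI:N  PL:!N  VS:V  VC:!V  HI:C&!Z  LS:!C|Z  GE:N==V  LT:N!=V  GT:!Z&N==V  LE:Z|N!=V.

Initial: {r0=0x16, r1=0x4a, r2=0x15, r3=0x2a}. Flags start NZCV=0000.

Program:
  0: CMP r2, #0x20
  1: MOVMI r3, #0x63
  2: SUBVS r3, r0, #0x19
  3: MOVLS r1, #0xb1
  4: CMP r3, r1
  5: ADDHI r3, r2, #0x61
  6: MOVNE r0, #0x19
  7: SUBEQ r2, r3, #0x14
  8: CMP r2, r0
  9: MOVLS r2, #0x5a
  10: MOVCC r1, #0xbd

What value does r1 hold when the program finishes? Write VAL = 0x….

VAL = 0xbd

0: ✓ CMP  NZCV=1000
1: ✓ MOVMI  r3←0x63
2: · SUBVS
3: ✓ MOVLS  r1←0xb1
4: ✓ CMP  NZCV=1001
5: · ADDHI
6: ✓ MOVNE  r0←0x19
7: · SUBEQ
8: ✓ CMP  NZCV=1000
9: ✓ MOVLS  r2←0x5a
10: ✓ MOVCC  r1←0xbd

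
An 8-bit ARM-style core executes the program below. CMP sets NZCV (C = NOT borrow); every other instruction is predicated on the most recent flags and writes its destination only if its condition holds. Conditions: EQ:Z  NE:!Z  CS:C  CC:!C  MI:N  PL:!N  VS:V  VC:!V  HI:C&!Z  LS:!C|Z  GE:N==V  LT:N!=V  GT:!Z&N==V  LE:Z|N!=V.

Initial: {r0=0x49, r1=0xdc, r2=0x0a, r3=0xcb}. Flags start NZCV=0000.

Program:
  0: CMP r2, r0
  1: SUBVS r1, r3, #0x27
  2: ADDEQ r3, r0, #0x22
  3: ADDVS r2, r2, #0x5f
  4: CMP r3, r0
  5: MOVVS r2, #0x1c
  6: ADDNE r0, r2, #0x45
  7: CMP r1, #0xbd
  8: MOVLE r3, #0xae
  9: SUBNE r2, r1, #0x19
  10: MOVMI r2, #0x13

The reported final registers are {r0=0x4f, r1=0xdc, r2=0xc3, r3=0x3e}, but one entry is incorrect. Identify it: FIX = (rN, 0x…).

[0] flags=1000 → (cmp)
[1] flags=1000 VS?F → skip
[2] flags=1000 EQ?F → skip
[3] flags=1000 VS?F → skip
[4] flags=1010 → (cmp)
[5] flags=1010 VS?F → skip
[6] flags=1010 NE?T → r0=0x4f
[7] flags=0010 → (cmp)
[8] flags=0010 LE?F → skip
[9] flags=0010 NE?T → r2=0xc3
[10] flags=0010 MI?F → skip

FIX = (r3, 0xcb)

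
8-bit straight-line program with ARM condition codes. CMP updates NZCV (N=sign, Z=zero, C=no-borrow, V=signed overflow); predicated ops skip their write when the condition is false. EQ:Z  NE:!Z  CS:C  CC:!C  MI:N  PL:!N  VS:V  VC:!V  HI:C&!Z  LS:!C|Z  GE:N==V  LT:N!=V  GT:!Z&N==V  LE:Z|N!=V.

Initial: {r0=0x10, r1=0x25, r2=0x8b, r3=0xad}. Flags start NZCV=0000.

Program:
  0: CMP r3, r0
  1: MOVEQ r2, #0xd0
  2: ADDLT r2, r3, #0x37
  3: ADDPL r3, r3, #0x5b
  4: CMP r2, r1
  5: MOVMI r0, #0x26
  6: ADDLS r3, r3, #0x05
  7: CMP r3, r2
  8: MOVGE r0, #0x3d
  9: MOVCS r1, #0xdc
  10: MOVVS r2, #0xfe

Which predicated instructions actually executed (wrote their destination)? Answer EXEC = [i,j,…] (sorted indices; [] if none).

EXEC = [2,5]

0: ✓ CMP  NZCV=1010
1: · MOVEQ
2: ✓ ADDLT  r2←0xe4
3: · ADDPL
4: ✓ CMP  NZCV=1010
5: ✓ MOVMI  r0←0x26
6: · ADDLS
7: ✓ CMP  NZCV=1000
8: · MOVGE
9: · MOVCS
10: · MOVVS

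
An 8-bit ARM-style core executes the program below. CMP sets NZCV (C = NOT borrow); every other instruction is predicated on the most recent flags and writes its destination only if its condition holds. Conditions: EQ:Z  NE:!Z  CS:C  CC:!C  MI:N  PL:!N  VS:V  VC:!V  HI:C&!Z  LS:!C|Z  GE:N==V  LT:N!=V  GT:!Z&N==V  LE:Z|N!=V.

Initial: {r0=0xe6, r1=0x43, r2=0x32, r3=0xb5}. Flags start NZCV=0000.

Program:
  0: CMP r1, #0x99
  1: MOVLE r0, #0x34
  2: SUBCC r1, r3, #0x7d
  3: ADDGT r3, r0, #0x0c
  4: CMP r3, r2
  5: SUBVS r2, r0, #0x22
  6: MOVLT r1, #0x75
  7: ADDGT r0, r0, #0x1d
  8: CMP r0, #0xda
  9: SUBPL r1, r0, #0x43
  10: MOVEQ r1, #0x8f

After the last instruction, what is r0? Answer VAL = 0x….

[0] flags=1001 → (cmp)
[1] flags=1001 LE?F → skip
[2] flags=1001 CC?T → r1=0x38
[3] flags=1001 GT?T → r3=0xf2
[4] flags=1010 → (cmp)
[5] flags=1010 VS?F → skip
[6] flags=1010 LT?T → r1=0x75
[7] flags=1010 GT?F → skip
[8] flags=0010 → (cmp)
[9] flags=0010 PL?T → r1=0xa3
[10] flags=0010 EQ?F → skip

VAL = 0xe6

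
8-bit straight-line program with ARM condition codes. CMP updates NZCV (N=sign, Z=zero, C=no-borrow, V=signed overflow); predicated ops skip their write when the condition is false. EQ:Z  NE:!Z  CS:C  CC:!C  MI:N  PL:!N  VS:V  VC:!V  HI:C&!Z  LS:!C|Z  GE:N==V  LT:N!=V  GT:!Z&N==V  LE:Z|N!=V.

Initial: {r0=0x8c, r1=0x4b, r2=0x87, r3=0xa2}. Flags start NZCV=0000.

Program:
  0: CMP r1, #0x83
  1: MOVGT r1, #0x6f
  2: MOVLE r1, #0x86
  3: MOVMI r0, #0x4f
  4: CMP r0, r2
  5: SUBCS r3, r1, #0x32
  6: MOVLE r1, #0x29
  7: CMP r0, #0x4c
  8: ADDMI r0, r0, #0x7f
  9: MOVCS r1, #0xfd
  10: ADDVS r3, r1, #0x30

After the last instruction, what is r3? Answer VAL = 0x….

[0] flags=1001 → (cmp)
[1] flags=1001 GT?T → r1=0x6f
[2] flags=1001 LE?F → skip
[3] flags=1001 MI?T → r0=0x4f
[4] flags=1001 → (cmp)
[5] flags=1001 CS?F → skip
[6] flags=1001 LE?F → skip
[7] flags=0010 → (cmp)
[8] flags=0010 MI?F → skip
[9] flags=0010 CS?T → r1=0xfd
[10] flags=0010 VS?F → skip

VAL = 0xa2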